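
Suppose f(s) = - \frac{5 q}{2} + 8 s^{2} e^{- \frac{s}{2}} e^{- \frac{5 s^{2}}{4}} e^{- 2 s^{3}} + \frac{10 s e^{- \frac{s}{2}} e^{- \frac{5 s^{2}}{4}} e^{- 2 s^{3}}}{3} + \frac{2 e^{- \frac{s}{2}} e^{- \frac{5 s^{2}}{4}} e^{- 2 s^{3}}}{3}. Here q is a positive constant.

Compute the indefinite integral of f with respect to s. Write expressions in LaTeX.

F(s) = \frac{\left(- 15 q s e^{\frac{s}{2}} e^{\frac{5 s^{2}}{4}} e^{2 s^{3}} - 8\right) e^{- \frac{s}{2}} e^{- \frac{5 s^{2}}{4}} e^{- 2 s^{3}}}{6} + C

The integrand splits into summands that can be handled one at a time.
Check: d/ds[\frac{\left(- 15 q s e^{\frac{s}{2}} e^{\frac{5 s^{2}}{4}} e^{2 s^{3}} - 8\right) e^{- \frac{s}{2}} e^{- \frac{5 s^{2}}{4}} e^{- 2 s^{3}}}{6}] = \frac{\left(- 15 q e^{\frac{s}{2}} e^{\frac{5 s^{2}}{4}} e^{2 s^{3}} + 48 s^{2} + 20 s + 4\right) e^{- \frac{s}{2}} e^{- \frac{5 s^{2}}{4}} e^{- 2 s^{3}}}{6}, which equals f(s).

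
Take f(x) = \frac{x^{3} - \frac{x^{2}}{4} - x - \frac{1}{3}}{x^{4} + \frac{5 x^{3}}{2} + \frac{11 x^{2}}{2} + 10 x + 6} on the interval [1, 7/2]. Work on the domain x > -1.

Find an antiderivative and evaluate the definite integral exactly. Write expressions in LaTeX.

Antiderivative: F(x) = \frac{- 35 \log{\left(x + 1 \right)} + 133 \log{\left(x + \frac{3}{2} \right)} + 26 \log{\left(x^{2} + 4 \right)} - 124 \operatorname{atan}{\left(\frac{x}{2} \right)}}{150}; value = - \frac{62 \operatorname{atan}{\left(\frac{7}{4} \right)}}{75} - \frac{133 \log{\left(\frac{5}{2} \right)}}{150} - \frac{7 \log{\left(\frac{9}{2} \right)}}{30} + \frac{7 \log{\left(2 \right)}}{30} + \frac{62 \operatorname{atan}{\left(\frac{1}{2} \right)}}{75} + \frac{13 \log{\left(\frac{65}{4} \right)}}{75} + \frac{107 \log{\left(5 \right)}}{150}

Factor the denominator (6 \left(x + 1\right) \left(2 x + 3\right) \left(x^{2} + 4\right)) and decompose: f = \frac{2 \left(13 x - 62\right)}{75 \left(x^{2} + 4\right)} + \frac{133}{75 \left(2 x + 3\right)} - \frac{7}{30 \left(x + 1\right)}; each piece integrates to a log, atan, or power term.
F(x) = \frac{- 35 \log{\left(x + 1 \right)} + 133 \log{\left(x + \frac{3}{2} \right)} + 26 \log{\left(x^{2} + 4 \right)} - 124 \operatorname{atan}{\left(\frac{x}{2} \right)}}{150} is an antiderivative of f.
Check: d/dx[\frac{- 35 \log{\left(x + 1 \right)} + 133 \log{\left(x + \frac{3}{2} \right)} + 26 \log{\left(x^{2} + 4 \right)} - 124 \operatorname{atan}{\left(\frac{x}{2} \right)}}{150}] = \frac{12 x^{3} - 3 x^{2} - 12 x - 4}{12 x^{4} + 30 x^{3} + 66 x^{2} + 120 x + 72}, which equals f(x).
F(7/2) = - \frac{62 \operatorname{atan}{\left(\frac{7}{4} \right)}}{75} - \frac{7 \log{\left(\frac{9}{2} \right)}}{30} + \frac{13 \log{\left(\frac{65}{4} \right)}}{75} + \frac{133 \log{\left(5 \right)}}{150}; F(1) = - \frac{62 \operatorname{atan}{\left(\frac{1}{2} \right)}}{75} - \frac{7 \log{\left(2 \right)}}{30} + \frac{13 \log{\left(5 \right)}}{75} + \frac{133 \log{\left(\frac{5}{2} \right)}}{150}.
Integral = F(7/2) - F(1) = - \frac{62 \operatorname{atan}{\left(\frac{7}{4} \right)}}{75} - \frac{133 \log{\left(\frac{5}{2} \right)}}{150} - \frac{7 \log{\left(\frac{9}{2} \right)}}{30} + \frac{7 \log{\left(2 \right)}}{30} + \frac{62 \operatorname{atan}{\left(\frac{1}{2} \right)}}{75} + \frac{13 \log{\left(\frac{65}{4} \right)}}{75} + \frac{107 \log{\left(5 \right)}}{150}.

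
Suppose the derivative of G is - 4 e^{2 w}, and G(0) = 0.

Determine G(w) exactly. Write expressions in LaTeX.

Recover the given G'(w) by differentiating a candidate G(w); any mismatch rules it out.
A general antiderivative is - 2 e^{2 w} + C.
The condition gives C = 0 - (-2) = 2.
So G(w) = - 2 \left(e^{w} - 1\right) \left(e^{w} + 1\right).
Check: d/dw[- 2 \left(e^{w} - 1\right) \left(e^{w} + 1\right)] = - 4 e^{2 w} = G'(w).

G(w) = - 2 \left(e^{w} - 1\right) \left(e^{w} + 1\right)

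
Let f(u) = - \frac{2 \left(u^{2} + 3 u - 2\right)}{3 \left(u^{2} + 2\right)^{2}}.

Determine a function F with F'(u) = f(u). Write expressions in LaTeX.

f has the shape v'r + vr' for v = \frac{1}{\frac{3 u^{2}}{2} + 3} and r = u + \frac{3}{2} — it is the derivative of the product v*r.
Check: d/du[\frac{2 u + 3}{3 u^{2} + 6}] = \frac{- 2 u^{2} - 6 u + 4}{3 u^{4} + 12 u^{2} + 12}, which equals f(u).

An antiderivative is F(u) = \frac{2 u + 3}{3 u^{2} + 6}.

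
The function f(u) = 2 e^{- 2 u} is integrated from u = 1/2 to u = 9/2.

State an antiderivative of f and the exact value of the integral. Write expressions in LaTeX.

Recover f(u) by differentiating a candidate F(u); any mismatch rules it out.
F(u) = - e^{- 2 u} is an antiderivative of f.
Check: d/du[- e^{- 2 u}] = 2 e^{- 2 u} = f(u).
F(9/2) = - \frac{1}{e^{9}}; F(1/2) = - \frac{1}{e}.
Integral = F(9/2) - F(1/2) = - \frac{1}{e^{9}} + e^{-1}.

Antiderivative: F(u) = - e^{- 2 u}; value = - \frac{1}{e^{9}} + e^{-1}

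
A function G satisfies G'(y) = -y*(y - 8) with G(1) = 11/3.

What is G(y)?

Since d/dy undoes antidifferentiation here, G(y) must give back the stated G'(y).
A general antiderivative is -y**3/3 + 4*y**2 - 2 + C.
The condition gives C = 11/3 - (5/3) = 2.
So G(y) = -y**3/3 + 4*y**2.
Check: d/dy[-y**3/3 + 4*y**2] = -y**2 + 8*y, which equals G'(y).

G(y) = -y**3/3 + 4*y**2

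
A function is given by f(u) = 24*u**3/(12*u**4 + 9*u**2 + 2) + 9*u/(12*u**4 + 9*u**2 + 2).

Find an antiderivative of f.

f matches the chain-rule pattern g'(h)*h' with inner function h(u) = 2*u**4 + 3*u**2/2 + 1/3; substituting w = h(u) collapses the integral.
Check: d/du[log(2*u**4 + 3*u**2/2 + 1/3)/2] = (24*u**3 + 9*u)/(12*u**4 + 9*u**2 + 2), which equals f(u).

An antiderivative is F(u) = log(2*u**4 + 3*u**2/2 + 1/3)/2.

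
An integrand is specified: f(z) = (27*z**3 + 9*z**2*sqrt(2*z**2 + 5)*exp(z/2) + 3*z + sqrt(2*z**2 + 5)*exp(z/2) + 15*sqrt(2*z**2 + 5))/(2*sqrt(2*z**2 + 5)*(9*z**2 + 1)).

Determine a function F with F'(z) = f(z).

An antiderivative is F(z) = 3*sqrt(2*z**2 + 5)/4 + exp(z/2) + 5*atan(3*z)/2.

A candidate is checked by its d/dz: the result must match f(z).
Check: d/dz[3*sqrt(2*z**2 + 5)/4 + exp(z/2) + 5*atan(3*z)/2] = (27*z**3 + 9*z**2*sqrt(2*z**2 + 5)*exp(z/2) + 3*z + sqrt(2*z**2 + 5)*exp(z/2) + 15*sqrt(2*z**2 + 5))/(18*z**2*sqrt(2*z**2 + 5) + 2*sqrt(2*z**2 + 5)), which equals f(z).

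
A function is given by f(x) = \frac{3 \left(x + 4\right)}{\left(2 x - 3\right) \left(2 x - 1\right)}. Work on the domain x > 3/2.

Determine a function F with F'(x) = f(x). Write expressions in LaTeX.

The denominator factors as \left(2 x - 3\right) \left(2 x - 1\right); partial fractions split f into directly integrable pieces: - \frac{27}{4 \left(2 x - 1\right)} + \frac{33}{4 \left(2 x - 3\right)}.
Check: d/dx[\frac{3 \left(11 \log{\left(x - \frac{3}{2} \right)} - 9 \log{\left(x - \frac{1}{2} \right)}\right)}{8}] = \frac{3 x + 12}{4 x^{2} - 8 x + 3}, which equals f(x).

An antiderivative is F(x) = \frac{3 \left(11 \log{\left(x - \frac{3}{2} \right)} - 9 \log{\left(x - \frac{1}{2} \right)}\right)}{8}.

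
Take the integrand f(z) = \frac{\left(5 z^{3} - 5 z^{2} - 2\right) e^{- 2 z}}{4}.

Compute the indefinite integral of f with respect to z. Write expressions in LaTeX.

F(z) = \frac{\left(- 20 z^{3} - 10 z^{2} - 10 z + 3\right) e^{- 2 z}}{32} + C

f has the shape u'v + uv' for u = - \frac{5 z^{3}}{8} - \frac{5 z^{2}}{16} - \frac{5 z}{16} + \frac{3}{32} and v = e^{- 2 z} — it is the derivative of the product u*v.
Check: d/dz[\frac{\left(- 20 z^{3} - 10 z^{2} - 10 z + 3\right) e^{- 2 z}}{32}] = \frac{\left(5 z^{3} - 5 z^{2} - 2\right) e^{- 2 z}}{4} = f(z).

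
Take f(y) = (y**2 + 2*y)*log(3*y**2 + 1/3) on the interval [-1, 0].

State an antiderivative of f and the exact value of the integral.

Any candidate F(y) must reproduce f(y) exactly when differentiated.
F(y) = (-18*y**3 + 27*y**2*(y + 3)*log(3*y**2 + 1/3) - 81*y**2 + 6*y + 9*log(y**2 + 1/9) - 2*atan(3*y))/81 is an antiderivative of f.
Check: d/dy[(-18*y**3 + 27*y**2*(y + 3)*log(3*y**2 + 1/3) - 81*y**2 + 6*y + 9*log(y**2 + 1/9) - 2*atan(3*y))/81] = y**2*log(3*y**2 + 1/3) + 2*y*log(3*y**2 + 1/3), which equals f(y).
F(0) = -log(9)/9; F(-1) = -23/27 + log(10/9)/9 + 2*atan(3)/81 + 2*log(10/3)/3.
Integral = F(0) - F(-1) = -2*log(10/3)/3 - log(9)/9 - 2*atan(3)/81 - log(10/9)/9 + 23/27.

Antiderivative: F(y) = (-18*y**3 + 27*y**2*(y + 3)*log(3*y**2 + 1/3) - 81*y**2 + 6*y + 9*log(y**2 + 1/9) - 2*atan(3*y))/81; value = -2*log(10/3)/3 - log(9)/9 - 2*atan(3)/81 - log(10/9)/9 + 23/27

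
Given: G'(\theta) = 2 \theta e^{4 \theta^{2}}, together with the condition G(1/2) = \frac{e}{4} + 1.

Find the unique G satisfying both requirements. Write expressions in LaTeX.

G(\theta) = \frac{e^{4 \theta^{2}} + 4}{4}

The substitution u = 4 \theta^{2} works: G'(\theta) is exactly (dG/du)*(du/d\theta) for that inner function.
A general antiderivative is \frac{e^{4 \theta^{2}}}{4} + C.
The condition gives C = \frac{e}{4} + 1 - (\frac{e}{4}) = 1.
So G(\theta) = \frac{e^{4 \theta^{2}} + 4}{4}.
Check: d/d\theta[\frac{e^{4 \theta^{2}} + 4}{4}] = 2 \theta e^{4 \theta^{2}} = G'(\theta).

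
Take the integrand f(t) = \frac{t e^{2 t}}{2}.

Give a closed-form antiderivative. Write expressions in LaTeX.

An antiderivative is F(t) = \frac{\left(2 t - 1\right) e^{2 t}}{8}.

f has the shape u'v + uv' for u = \frac{t}{4} - \frac{1}{8} and v = e^{2 t} — it is the derivative of the product u*v.
Check: d/dt[\frac{\left(2 t - 1\right) e^{2 t}}{8}] = \frac{t e^{2 t}}{2} = f(t).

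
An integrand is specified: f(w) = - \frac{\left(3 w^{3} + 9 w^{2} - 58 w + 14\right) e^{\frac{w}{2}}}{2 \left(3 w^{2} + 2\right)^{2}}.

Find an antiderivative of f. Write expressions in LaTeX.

A candidate is checked by its d/dw: the result must match f(w).
Check: d/dw[- \frac{\left(w + 5\right) e^{\frac{w}{2}}}{3 w^{2} + 2}] = \frac{- 3 w^{3} e^{\frac{w}{2}} - 9 w^{2} e^{\frac{w}{2}} + 58 w e^{\frac{w}{2}} - 14 e^{\frac{w}{2}}}{18 w^{4} + 24 w^{2} + 8}, which equals f(w).

An antiderivative is F(w) = - \frac{\left(w + 5\right) e^{\frac{w}{2}}}{3 w^{2} + 2}.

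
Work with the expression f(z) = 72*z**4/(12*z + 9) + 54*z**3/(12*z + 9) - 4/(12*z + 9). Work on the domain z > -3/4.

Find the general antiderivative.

The integrand splits into summands that can be handled one at a time.
Check: d/dz[(9*z**4 - 2*log(2*z + 3/2))/6] = (72*z**4 + 54*z**3 - 4)/(12*z + 9), which equals f(z).

F(z) = (9*z**4 - 2*log(2*z + 3/2))/6 + C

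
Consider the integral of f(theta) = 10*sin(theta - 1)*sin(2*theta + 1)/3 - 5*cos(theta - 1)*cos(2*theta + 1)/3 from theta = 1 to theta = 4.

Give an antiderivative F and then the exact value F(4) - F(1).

f has the shape u'v + uv' for u = -5*cos(2*theta + 1)/3 and v = sin(theta - 1) — it is the derivative of the product u*v.
F(theta) = -5*sin(theta - 1)*cos(2*theta + 1)/3 is an antiderivative of f.
Check: d/dtheta[-5*sin(theta - 1)*cos(2*theta + 1)/3] = 10*sin(theta - 1)*sin(2*theta + 1)/3 - 5*cos(theta - 1)*cos(2*theta + 1)/3 = f(theta).
F(4) = -5*sin(3)*cos(9)/3; F(1) = 0.
Integral = F(4) - F(1) = -5*sin(3)*cos(9)/3.

Antiderivative: F(theta) = -5*sin(theta - 1)*cos(2*theta + 1)/3; value = -5*sin(3)*cos(9)/3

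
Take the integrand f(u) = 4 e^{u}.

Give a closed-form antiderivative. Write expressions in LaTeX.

Recover f(u) by differentiating a candidate F(u); any mismatch rules it out.
Check: d/du[4 e^{u}] = 4 e^{u} = f(u).

An antiderivative is F(u) = 4 e^{u}.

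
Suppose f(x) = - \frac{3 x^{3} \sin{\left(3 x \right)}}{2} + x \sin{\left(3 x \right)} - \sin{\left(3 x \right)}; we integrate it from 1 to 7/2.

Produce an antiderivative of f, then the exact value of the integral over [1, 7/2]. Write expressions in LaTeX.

Integrate term by term and add the pieces.
F(x) = \frac{x^{3} \cos{\left(3 x \right)}}{2} - \frac{x^{2} \sin{\left(3 x \right)}}{2} - \frac{2 x \cos{\left(3 x \right)}}{3} + \frac{2 \sin{\left(3 x \right)}}{9} + \frac{\cos{\left(3 x \right)}}{3} is an antiderivative of f.
Check: d/dx[\frac{x^{3} \cos{\left(3 x \right)}}{2} - \frac{x^{2} \sin{\left(3 x \right)}}{2} - \frac{2 x \cos{\left(3 x \right)}}{3} + \frac{2 \sin{\left(3 x \right)}}{9} + \frac{\cos{\left(3 x \right)}}{3}] = - \frac{3 x^{3} \sin{\left(3 x \right)}}{2} + x \sin{\left(3 x \right)} - \sin{\left(3 x \right)} = f(x).
F(7/2) = \frac{311 \cos{\left(\frac{21}{2} \right)}}{16} - \frac{425 \sin{\left(\frac{21}{2} \right)}}{72}; F(1) = \frac{\cos{\left(3 \right)}}{6} - \frac{5 \sin{\left(3 \right)}}{18}.
Integral = F(7/2) - F(1) = \frac{311 \cos{\left(\frac{21}{2} \right)}}{16} + \frac{5 \sin{\left(3 \right)}}{18} - \frac{\cos{\left(3 \right)}}{6} - \frac{425 \sin{\left(\frac{21}{2} \right)}}{72}.

Antiderivative: F(x) = \frac{x^{3} \cos{\left(3 x \right)}}{2} - \frac{x^{2} \sin{\left(3 x \right)}}{2} - \frac{2 x \cos{\left(3 x \right)}}{3} + \frac{2 \sin{\left(3 x \right)}}{9} + \frac{\cos{\left(3 x \right)}}{3}; value = \frac{311 \cos{\left(\frac{21}{2} \right)}}{16} + \frac{5 \sin{\left(3 \right)}}{18} - \frac{\cos{\left(3 \right)}}{6} - \frac{425 \sin{\left(\frac{21}{2} \right)}}{72}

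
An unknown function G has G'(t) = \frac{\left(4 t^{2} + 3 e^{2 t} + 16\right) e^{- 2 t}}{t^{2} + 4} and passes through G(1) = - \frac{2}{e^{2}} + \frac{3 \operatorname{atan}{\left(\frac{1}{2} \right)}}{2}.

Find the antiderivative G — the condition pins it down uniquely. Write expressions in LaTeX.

G(t) = \frac{3 \operatorname{atan}{\left(\frac{t}{2} \right)}}{2} - 2 e^{- 2 t}

A first test for any G(t): its t-derivative must equal the given G'(t).
A general antiderivative is \frac{3 \operatorname{atan}{\left(\frac{t}{2} \right)}}{2} - 2 e^{- 2 t} + C.
The condition gives C = - \frac{2}{e^{2}} + \frac{3 \operatorname{atan}{\left(\frac{1}{2} \right)}}{2} - (- \frac{2}{e^{2}} + \frac{3 \operatorname{atan}{\left(\frac{1}{2} \right)}}{2}) = 0.
So G(t) = \frac{3 \operatorname{atan}{\left(\frac{t}{2} \right)}}{2} - 2 e^{- 2 t}.
Check: d/dt[\frac{3 \operatorname{atan}{\left(\frac{t}{2} \right)}}{2} - 2 e^{- 2 t}] = \frac{4 t^{2} + 3 e^{2 t} + 16}{t^{2} e^{2 t} + 4 e^{2 t}}, which equals G'(t).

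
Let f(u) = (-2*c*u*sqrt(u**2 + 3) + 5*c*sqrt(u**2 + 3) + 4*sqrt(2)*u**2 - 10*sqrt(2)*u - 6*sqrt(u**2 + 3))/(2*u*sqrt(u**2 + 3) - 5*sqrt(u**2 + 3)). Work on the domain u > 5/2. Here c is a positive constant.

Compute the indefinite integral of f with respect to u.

F(u) = -c*u + 2*sqrt(2*u**2 + 6) - 3*log(u - 5/2) + C

Whatever form F(u) takes, F'(u) = f(u) is non-negotiable.
Check: d/du[-c*u + 2*sqrt(2*u**2 + 6) - 3*log(u - 5/2)] = (-2*c*u*sqrt(u**2 + 3) + 5*c*sqrt(u**2 + 3) + 4*sqrt(2)*u**2 - 10*sqrt(2)*u - 6*sqrt(u**2 + 3))/(2*u*sqrt(u**2 + 3) - 5*sqrt(u**2 + 3)) = f(u).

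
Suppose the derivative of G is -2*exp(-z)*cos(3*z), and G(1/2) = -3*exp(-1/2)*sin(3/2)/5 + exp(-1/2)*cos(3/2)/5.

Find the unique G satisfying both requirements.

Differentiate the proposed G(z) back; it has to land on the given G'(z).
A general antiderivative is -3*exp(-z)*sin(3*z)/5 + exp(-z)*cos(3*z)/5 + C.
The condition gives C = -3*exp(-1/2)*sin(3/2)/5 + exp(-1/2)*cos(3/2)/5 - (-3*exp(-1/2)*sin(3/2)/5 + exp(-1/2)*cos(3/2)/5) = 0.
So G(z) = (-3*sin(3*z) + cos(3*z))*exp(-z)/5.
Check: d/dz[(-3*sin(3*z) + cos(3*z))*exp(-z)/5] = -2*exp(-z)*cos(3*z) = G'(z).

G(z) = (-3*sin(3*z) + cos(3*z))*exp(-z)/5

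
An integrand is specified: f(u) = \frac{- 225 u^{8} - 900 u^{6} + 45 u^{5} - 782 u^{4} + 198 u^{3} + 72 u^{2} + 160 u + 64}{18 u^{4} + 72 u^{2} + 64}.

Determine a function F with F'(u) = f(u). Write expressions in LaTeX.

Recover f(u) by differentiating a candidate F(u); any mismatch rules it out.
Check: d/du[- \frac{5 u^{5}}{2} + \frac{5 u^{2}}{4} + u - \frac{\log{\left(\frac{3 u^{2}}{2} + 2 \right)}}{2} + \log{\left(\frac{3 u^{2}}{2} + 4 \right)}] = \frac{- 225 u^{8} - 900 u^{6} + 45 u^{5} - 782 u^{4} + 198 u^{3} + 72 u^{2} + 160 u + 64}{18 u^{4} + 72 u^{2} + 64} = f(u).

An antiderivative is F(u) = - \frac{5 u^{5}}{2} + \frac{5 u^{2}}{4} + u - \frac{\log{\left(\frac{3 u^{2}}{2} + 2 \right)}}{2} + \log{\left(\frac{3 u^{2}}{2} + 4 \right)}.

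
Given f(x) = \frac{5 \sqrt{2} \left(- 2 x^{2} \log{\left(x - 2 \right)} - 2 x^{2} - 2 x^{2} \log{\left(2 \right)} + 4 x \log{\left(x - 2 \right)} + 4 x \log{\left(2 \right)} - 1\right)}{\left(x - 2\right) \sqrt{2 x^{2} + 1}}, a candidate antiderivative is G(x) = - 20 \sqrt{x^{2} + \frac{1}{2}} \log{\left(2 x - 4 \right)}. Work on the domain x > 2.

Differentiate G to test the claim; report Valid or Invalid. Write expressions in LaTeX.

Invalid: d/dx[G] - f = \frac{- 20 x^{2} \sqrt{2 x^{2} + 1} \log{\left(x - 2 \right)} - 20 x^{2} \sqrt{2 x^{2} + 1} - 20 x^{2} \sqrt{2 x^{2} + 1} \log{\left(2 \right)} + 40 x \sqrt{2 x^{2} + 1} \log{\left(x - 2 \right)} + 40 x \sqrt{2 x^{2} + 1} \log{\left(2 \right)} - 10 \sqrt{2 x^{2} + 1}}{2 \sqrt{2} x^{3} - 4 \sqrt{2} x^{2} + \sqrt{2} x - 2 \sqrt{2}}, which is not 0.

d/dx[G] = \frac{- 40 x^{2} \log{\left(x - 2 \right)} - 40 x^{2} - 40 x^{2} \log{\left(2 \right)} + 80 x \log{\left(x - 2 \right)} + 80 x \log{\left(2 \right)} - 20}{\sqrt{2} x \sqrt{2 x^{2} + 1} - 2 \sqrt{2} \sqrt{2 x^{2} + 1}}
d/dx[G] - f(x) = \frac{- 20 x^{2} \sqrt{2 x^{2} + 1} \log{\left(x - 2 \right)} - 20 x^{2} \sqrt{2 x^{2} + 1} - 20 x^{2} \sqrt{2 x^{2} + 1} \log{\left(2 \right)} + 40 x \sqrt{2 x^{2} + 1} \log{\left(x - 2 \right)} + 40 x \sqrt{2 x^{2} + 1} \log{\left(2 \right)} - 10 \sqrt{2 x^{2} + 1}}{2 \sqrt{2} x^{3} - 4 \sqrt{2} x^{2} + \sqrt{2} x - 2 \sqrt{2}} != 0.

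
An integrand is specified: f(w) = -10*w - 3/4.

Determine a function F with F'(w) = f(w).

A first test for any F(w): its w-derivative must equal f(w) identically.
Check: d/dw[-5*w**2 - 3*w/4] = -10*w - 3/4 = f(w).

An antiderivative is F(w) = -5*w**2 - 3*w/4.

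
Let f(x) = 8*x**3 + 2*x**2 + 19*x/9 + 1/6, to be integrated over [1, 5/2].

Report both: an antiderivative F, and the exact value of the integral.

f matches the chain-rule pattern g'(h)*h' with inner function h(x) = -2*x**2 - x/3 - 1/2; substituting u = h(x) collapses the integral.
F(x) = (-2*x**2 - x/3 - 1/2)**2/2 is an antiderivative of f.
Check: d/dx[(-2*x**2 - x/3 - 1/2)**2/2] = 8*x**3 + 2*x**2 + 19*x/9 + 1/6 = f(x).
F(5/2) = 6889/72; F(1) = 289/72.
Integral = F(5/2) - F(1) = 275/3.

Antiderivative: F(x) = (-2*x**2 - x/3 - 1/2)**2/2; value = 275/3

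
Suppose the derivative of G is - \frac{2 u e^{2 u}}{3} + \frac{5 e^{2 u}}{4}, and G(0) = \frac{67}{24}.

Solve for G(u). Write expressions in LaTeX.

G'(u) has the shape v'r + vr' for v = \frac{19}{24} - \frac{u}{3} and r = e^{2 u} — it is the derivative of the product v*r.
A general antiderivative is \frac{\left(19 - 8 u\right) e^{2 u}}{24} + C.
The condition gives C = \frac{67}{24} - (\frac{19}{24}) = 2.
So G(u) = - \frac{u e^{2 u}}{3} + \frac{19 e^{2 u}}{24} + 2.
Check: d/du[- \frac{u e^{2 u}}{3} + \frac{19 e^{2 u}}{24} + 2] = - \frac{2 u e^{2 u}}{3} + \frac{5 e^{2 u}}{4} = G'(u).

G(u) = - \frac{u e^{2 u}}{3} + \frac{19 e^{2 u}}{24} + 2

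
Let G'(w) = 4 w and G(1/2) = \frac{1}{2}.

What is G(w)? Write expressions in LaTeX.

Any candidate G(w) must reproduce the stated G'(w) exactly.
A general antiderivative is 2 w^{2} + C.
The condition gives C = \frac{1}{2} - (\frac{1}{2}) = 0.
So G(w) = 2 w^{2}.
Check: d/dw[2 w^{2}] = 4 w = G'(w).

G(w) = 2 w^{2}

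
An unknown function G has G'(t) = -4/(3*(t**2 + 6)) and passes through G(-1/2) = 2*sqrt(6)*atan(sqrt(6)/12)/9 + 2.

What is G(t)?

The proposed G(t) is checked by its d/dt: the result must match the given G'(t).
A general antiderivative is -2*sqrt(6)*atan(sqrt(6)*t/6)/9 + C.
The condition gives C = 2*sqrt(6)*atan(sqrt(6)/12)/9 + 2 - (2*sqrt(6)*atan(sqrt(6)/12)/9) = 2.
So G(t) = -2*sqrt(6)*atan(sqrt(6)*t/6)/9 + 2.
Check: d/dt[-2*sqrt(6)*atan(sqrt(6)*t/6)/9 + 2] = -4/(3*t**2 + 18), which equals G'(t).

G(t) = -2*sqrt(6)*atan(sqrt(6)*t/6)/9 + 2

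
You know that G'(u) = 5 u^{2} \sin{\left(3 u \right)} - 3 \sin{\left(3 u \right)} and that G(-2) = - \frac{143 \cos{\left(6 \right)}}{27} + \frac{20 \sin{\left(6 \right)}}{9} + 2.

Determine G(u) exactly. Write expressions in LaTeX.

G(u) = \frac{- 45 u^{2} \cos{\left(3 u \right)} + 30 u \sin{\left(3 u \right)} + 37 \cos{\left(3 u \right)} + 54}{27}

The integrand splits into summands that can be handled one at a time.
A general antiderivative is - \frac{5 u^{2} \cos{\left(3 u \right)}}{3} + \frac{10 u \sin{\left(3 u \right)}}{9} + \frac{37 \cos{\left(3 u \right)}}{27} + C.
The condition gives C = - \frac{143 \cos{\left(6 \right)}}{27} + \frac{20 \sin{\left(6 \right)}}{9} + 2 - (- \frac{143 \cos{\left(6 \right)}}{27} + \frac{20 \sin{\left(6 \right)}}{9}) = 2.
So G(u) = \frac{- 45 u^{2} \cos{\left(3 u \right)} + 30 u \sin{\left(3 u \right)} + 37 \cos{\left(3 u \right)} + 54}{27}.
Check: d/du[\frac{- 45 u^{2} \cos{\left(3 u \right)} + 30 u \sin{\left(3 u \right)} + 37 \cos{\left(3 u \right)} + 54}{27}] = 5 u^{2} \sin{\left(3 u \right)} - 3 \sin{\left(3 u \right)} = G'(u).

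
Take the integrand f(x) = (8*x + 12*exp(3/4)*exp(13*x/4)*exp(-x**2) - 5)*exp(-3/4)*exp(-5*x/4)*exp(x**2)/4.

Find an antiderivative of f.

An antiderivative is F(x) = 3*exp(2*x)/2 + exp(-3/4)*exp(-5*x/4)*exp(x**2).

Recover f(x) by differentiating a candidate F(x); any mismatch rules it out.
Check: d/dx[3*exp(2*x)/2 + exp(-3/4)*exp(-5*x/4)*exp(x**2)] = (8*x*exp(x**2) + 12*exp(3/4)*exp(13*x/4) - 5*exp(x**2))*exp(-3/4)*exp(-5*x/4)/4, which equals f(x).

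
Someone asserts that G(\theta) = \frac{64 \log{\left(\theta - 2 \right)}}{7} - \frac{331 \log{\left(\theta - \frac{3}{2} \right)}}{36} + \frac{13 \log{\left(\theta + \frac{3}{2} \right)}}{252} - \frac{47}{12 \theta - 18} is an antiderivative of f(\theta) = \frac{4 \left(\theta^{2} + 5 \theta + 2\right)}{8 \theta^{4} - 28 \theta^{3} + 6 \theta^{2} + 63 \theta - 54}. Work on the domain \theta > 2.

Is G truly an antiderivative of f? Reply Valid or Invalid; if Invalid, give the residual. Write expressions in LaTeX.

Invalid: d/d\theta[G] - f = \frac{94}{12 \theta^{2} - 36 \theta + 27}, which is not 0.

d/d\theta[G] = \frac{200 \theta^{2} - 34 \theta - 540}{24 \theta^{4} - 84 \theta^{3} + 18 \theta^{2} + 189 \theta - 162}
d/d\theta[G] - f(\theta) = \frac{94}{12 \theta^{2} - 36 \theta + 27} != 0.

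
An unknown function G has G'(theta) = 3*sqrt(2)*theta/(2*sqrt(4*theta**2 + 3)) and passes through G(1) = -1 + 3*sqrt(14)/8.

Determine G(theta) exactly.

G(theta) = (3*sqrt(2)*sqrt(4*theta**2 + 3) - 8)/8

The substitution u = 2*theta**2 + 3/2 works: G'(theta) is exactly (dG/du)*(du/dtheta) for that inner function.
A general antiderivative is 3*sqrt(2*theta**2 + 3/2)/4 + C.
The condition gives C = -1 + 3*sqrt(14)/8 - (3*sqrt(14)/8) = -1.
So G(theta) = (3*sqrt(2)*sqrt(4*theta**2 + 3) - 8)/8.
Check: d/dtheta[(3*sqrt(2)*sqrt(4*theta**2 + 3) - 8)/8] = 3*sqrt(2)*theta/(2*sqrt(4*theta**2 + 3)) = G'(theta).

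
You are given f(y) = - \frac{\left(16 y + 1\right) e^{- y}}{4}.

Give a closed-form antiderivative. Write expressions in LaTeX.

An antiderivative is F(y) = \frac{\left(16 y + 17\right) e^{- y}}{4}.

f has the shape u'v + uv' for u = 4 y + \frac{17}{4} and v = e^{- y} — it is the derivative of the product u*v.
Check: d/dy[\frac{\left(16 y + 17\right) e^{- y}}{4}] = \frac{\left(- 16 y - 1\right) e^{- y}}{4}, which equals f(y).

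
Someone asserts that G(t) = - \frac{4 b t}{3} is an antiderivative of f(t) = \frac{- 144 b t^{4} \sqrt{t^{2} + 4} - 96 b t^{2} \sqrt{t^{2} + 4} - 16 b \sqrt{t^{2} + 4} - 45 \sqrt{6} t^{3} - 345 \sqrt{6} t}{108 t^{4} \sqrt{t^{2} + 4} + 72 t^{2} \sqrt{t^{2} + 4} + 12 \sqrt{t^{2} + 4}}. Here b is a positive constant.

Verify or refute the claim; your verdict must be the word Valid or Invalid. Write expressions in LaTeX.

d/dt[G] = - \frac{4 b}{3}
d/dt[G] - f(t) = \frac{15 \sqrt{6} t^{3} + 115 \sqrt{6} t}{36 t^{4} \sqrt{t^{2} + 4} + 24 t^{2} \sqrt{t^{2} + 4} + 4 \sqrt{t^{2} + 4}} != 0.

Invalid: d/dt[G] - f = \frac{15 \sqrt{6} t^{3} + 115 \sqrt{6} t}{36 t^{4} \sqrt{t^{2} + 4} + 24 t^{2} \sqrt{t^{2} + 4} + 4 \sqrt{t^{2} + 4}}, which is not 0.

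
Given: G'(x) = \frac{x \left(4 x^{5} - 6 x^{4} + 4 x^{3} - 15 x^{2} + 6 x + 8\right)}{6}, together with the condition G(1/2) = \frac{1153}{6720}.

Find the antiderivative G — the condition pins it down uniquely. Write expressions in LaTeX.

G(x) = \frac{x^{2} \left(80 x^{5} - 140 x^{4} + 112 x^{3} - 525 x^{2} + 280 x + 560\right)}{840}

The proposed G(x) is checked by its d/dx: the result must match the given G'(x).
A general antiderivative is \frac{2 x^{7}}{21} - \frac{x^{6}}{6} + \frac{2 x^{5}}{15} - \frac{5 x^{4}}{8} + \frac{x^{3}}{3} + \frac{2 x^{2}}{3} + C.
The condition gives C = \frac{1153}{6720} - (\frac{1153}{6720}) = 0.
So G(x) = \frac{x^{2} \left(80 x^{5} - 140 x^{4} + 112 x^{3} - 525 x^{2} + 280 x + 560\right)}{840}.
Check: d/dx[\frac{x^{2} \left(80 x^{5} - 140 x^{4} + 112 x^{3} - 525 x^{2} + 280 x + 560\right)}{840}] = \frac{2 x^{6}}{3} - x^{5} + \frac{2 x^{4}}{3} - \frac{5 x^{3}}{2} + x^{2} + \frac{4 x}{3}, which equals G'(x).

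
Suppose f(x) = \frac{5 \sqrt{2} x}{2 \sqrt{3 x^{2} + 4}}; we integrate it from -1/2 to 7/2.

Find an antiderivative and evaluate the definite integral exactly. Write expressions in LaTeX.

The substitution u = \frac{3 x^{2}}{2} + 2 works: f is exactly (dF/du)*(du/dx) for that inner function.
F(x) = \frac{5 \sqrt{2} \sqrt{3 x^{2} + 4}}{6} is an antiderivative of f.
Check: d/dx[\frac{5 \sqrt{2} \sqrt{3 x^{2} + 4}}{6}] = \frac{5 \sqrt{2} x}{2 \sqrt{3 x^{2} + 4}} = f(x).
F(7/2) = \frac{5 \sqrt{326}}{12}; F(-1/2) = \frac{5 \sqrt{38}}{12}.
Integral = F(7/2) - F(-1/2) = - \frac{5 \sqrt{38}}{12} + \frac{5 \sqrt{326}}{12}.

Antiderivative: F(x) = \frac{5 \sqrt{2} \sqrt{3 x^{2} + 4}}{6}; value = - \frac{5 \sqrt{38}}{12} + \frac{5 \sqrt{326}}{12}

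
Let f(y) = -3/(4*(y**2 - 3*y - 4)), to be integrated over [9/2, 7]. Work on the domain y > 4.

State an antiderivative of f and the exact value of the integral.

Factor the denominator (4*(y - 4)*(y + 1)) and decompose: f = 3/(20*(y + 1)) - 3/(20*(y - 4)); each piece integrates to a log, atan, or power term.
F(y) = 3*(-log(y - 4) + log(y + 1))/20 is an antiderivative of f.
Check: d/dy[3*(-log(y - 4) + log(y + 1))/20] = -3/(4*y**2 - 12*y - 16), which equals f(y).
F(7) = -3*log(3)/20 + 3*log(8)/20; F(9/2) = 3*log(2)/20 + 3*log(11/2)/20.
Integral = F(7) - F(9/2) = -3*log(11/2)/20 - 3*log(3)/20 - 3*log(2)/20 + 3*log(8)/20.

Antiderivative: F(y) = 3*(-log(y - 4) + log(y + 1))/20; value = -3*log(11/2)/20 - 3*log(3)/20 - 3*log(2)/20 + 3*log(8)/20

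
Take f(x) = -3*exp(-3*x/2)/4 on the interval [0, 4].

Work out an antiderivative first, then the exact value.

Recover f(x) by differentiating a candidate F(x); any mismatch rules it out.
F(x) = exp(-3*x/2)/2 is an antiderivative of f.
Check: d/dx[exp(-3*x/2)/2] = -3*exp(-3*x/2)/4 = f(x).
F(4) = exp(-6)/2; F(0) = 1/2.
Integral = F(4) - F(0) = -1/2 + exp(-6)/2.

Antiderivative: F(x) = exp(-3*x/2)/2; value = -1/2 + exp(-6)/2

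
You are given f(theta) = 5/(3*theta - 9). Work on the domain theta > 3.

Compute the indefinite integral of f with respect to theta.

Since d/dtheta undoes antidifferentiation here, F'(theta) = f(theta) is required of F(theta).
Check: d/dtheta[5*log(theta - 3)/3] = 5/(3*theta - 9) = f(theta).

F(theta) = 5*log(theta - 3)/3 + C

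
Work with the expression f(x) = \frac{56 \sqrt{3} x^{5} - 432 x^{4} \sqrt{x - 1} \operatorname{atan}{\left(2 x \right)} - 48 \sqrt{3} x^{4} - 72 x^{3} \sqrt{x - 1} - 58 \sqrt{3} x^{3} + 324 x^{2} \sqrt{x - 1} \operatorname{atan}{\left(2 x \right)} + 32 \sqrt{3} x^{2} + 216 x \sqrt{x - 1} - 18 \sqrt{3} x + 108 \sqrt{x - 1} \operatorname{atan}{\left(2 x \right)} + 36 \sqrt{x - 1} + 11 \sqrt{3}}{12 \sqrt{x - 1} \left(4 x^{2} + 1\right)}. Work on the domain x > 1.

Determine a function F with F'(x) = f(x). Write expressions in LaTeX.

An antiderivative is F(x) = - \frac{\left(- \sqrt{3} \sqrt{x - 1} + 9 \operatorname{atan}{\left(2 x \right)}\right) \left(2 x^{3} - 6 x - 1\right)}{6}.

Recognize the product-rule pattern: f = u'v + uv' with u = \frac{\sqrt{3 x - 3}}{3} - 3 \operatorname{atan}{\left(2 x \right)}, v = x^{3} - 3 x - \frac{1}{2}, so integration by parts undoes it.
Check: d/dx[- \frac{\left(- \sqrt{3} \sqrt{x - 1} + 9 \operatorname{atan}{\left(2 x \right)}\right) \left(2 x^{3} - 6 x - 1\right)}{6}] = \frac{56 \sqrt{3} x^{5} - 432 x^{4} \sqrt{x - 1} \operatorname{atan}{\left(2 x \right)} - 48 \sqrt{3} x^{4} - 72 x^{3} \sqrt{x - 1} - 58 \sqrt{3} x^{3} + 324 x^{2} \sqrt{x - 1} \operatorname{atan}{\left(2 x \right)} + 32 \sqrt{3} x^{2} + 216 x \sqrt{x - 1} - 18 \sqrt{3} x + 108 \sqrt{x - 1} \operatorname{atan}{\left(2 x \right)} + 36 \sqrt{x - 1} + 11 \sqrt{3}}{48 x^{2} \sqrt{x - 1} + 12 \sqrt{x - 1}}, which equals f(x).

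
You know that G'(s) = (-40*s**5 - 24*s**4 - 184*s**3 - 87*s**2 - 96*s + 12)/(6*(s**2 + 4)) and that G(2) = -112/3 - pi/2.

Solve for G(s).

G(s) = -5*s**4/3 - 4*s**3/3 - 2*s**2 + 3*s/2 - 2*atan(s/2) + 5

Since d/ds undoes antidifferentiation here, G(s) must give back the stated G'(s).
A general antiderivative is -5*s**4/3 - 4*s**3/3 - 2*s**2 + 3*s/2 - 2*atan(s/2) + 3 + C.
The condition gives C = -112/3 - pi/2 - (-118/3 - pi/2) = 2.
So G(s) = -5*s**4/3 - 4*s**3/3 - 2*s**2 + 3*s/2 - 2*atan(s/2) + 5.
Check: d/ds[-5*s**4/3 - 4*s**3/3 - 2*s**2 + 3*s/2 - 2*atan(s/2) + 5] = (-40*s**5 - 24*s**4 - 184*s**3 - 87*s**2 - 96*s + 12)/(6*s**2 + 24), which equals G'(s).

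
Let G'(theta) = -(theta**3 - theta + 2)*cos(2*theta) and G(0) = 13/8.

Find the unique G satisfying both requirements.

Whatever form G(theta) takes, its d/dtheta must return the stated G'(theta).
A general antiderivative is -theta**3*sin(2*theta)/2 - 3*theta**2*cos(2*theta)/4 + 5*theta*sin(2*theta)/4 - sin(2*theta) + 5*cos(2*theta)/8 + C.
The condition gives C = 13/8 - (5/8) = 1.
So G(theta) = -(4*theta**3*sin(2*theta) + 6*theta**2*cos(2*theta) - 10*theta*sin(2*theta) + 8*sin(2*theta) - 5*cos(2*theta) - 8)/8.
Check: d/dtheta[-(4*theta**3*sin(2*theta) + 6*theta**2*cos(2*theta) - 10*theta*sin(2*theta) + 8*sin(2*theta) - 5*cos(2*theta) - 8)/8] = -theta**3*cos(2*theta) + theta*cos(2*theta) - 2*cos(2*theta), which equals G'(theta).

G(theta) = -(4*theta**3*sin(2*theta) + 6*theta**2*cos(2*theta) - 10*theta*sin(2*theta) + 8*sin(2*theta) - 5*cos(2*theta) - 8)/8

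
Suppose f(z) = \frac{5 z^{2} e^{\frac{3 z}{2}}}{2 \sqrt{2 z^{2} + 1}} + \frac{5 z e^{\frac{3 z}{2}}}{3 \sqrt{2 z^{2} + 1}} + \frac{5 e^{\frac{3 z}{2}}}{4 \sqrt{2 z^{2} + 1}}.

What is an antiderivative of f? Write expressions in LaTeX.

f has the shape u'v + uv' for u = \frac{5 \sqrt{2 z^{2} + 1}}{6} and v = e^{\frac{3 z}{2}} — it is the derivative of the product u*v.
Check: d/dz[\frac{5 \sqrt{2 z^{2} + 1} e^{\frac{3 z}{2}}}{6}] = \frac{30 z^{2} e^{\frac{3 z}{2}} + 20 z e^{\frac{3 z}{2}} + 15 e^{\frac{3 z}{2}}}{12 \sqrt{2 z^{2} + 1}}, which equals f(z).

An antiderivative is F(z) = \frac{5 \sqrt{2 z^{2} + 1} e^{\frac{3 z}{2}}}{6}.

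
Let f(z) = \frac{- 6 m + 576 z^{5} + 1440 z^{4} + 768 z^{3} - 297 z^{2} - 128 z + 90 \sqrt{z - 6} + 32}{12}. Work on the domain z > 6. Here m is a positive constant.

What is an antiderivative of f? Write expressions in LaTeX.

Whatever form F(z) takes, F'(z) = f(z) is non-negotiable.
Check: d/dz[- \frac{m z}{2} + 8 z^{6} + 24 z^{5} + 16 z^{4} - \frac{33 z^{3}}{4} - \frac{16 z^{2}}{3} + 5 z \sqrt{z - 6} + \frac{8 z}{3} - 30 \sqrt{z - 6}] = \frac{- 6 m \sqrt{z - 6} + 576 z^{5} \sqrt{z - 6} + 1440 z^{4} \sqrt{z - 6} + 768 z^{3} \sqrt{z - 6} - 297 z^{2} \sqrt{z - 6} - 128 z \sqrt{z - 6} + 90 z + 32 \sqrt{z - 6} - 540}{12 \sqrt{z - 6}}, which equals f(z).

An antiderivative is F(z) = - \frac{m z}{2} + 8 z^{6} + 24 z^{5} + 16 z^{4} - \frac{33 z^{3}}{4} - \frac{16 z^{2}}{3} + 5 z \sqrt{z - 6} + \frac{8 z}{3} - 30 \sqrt{z - 6}.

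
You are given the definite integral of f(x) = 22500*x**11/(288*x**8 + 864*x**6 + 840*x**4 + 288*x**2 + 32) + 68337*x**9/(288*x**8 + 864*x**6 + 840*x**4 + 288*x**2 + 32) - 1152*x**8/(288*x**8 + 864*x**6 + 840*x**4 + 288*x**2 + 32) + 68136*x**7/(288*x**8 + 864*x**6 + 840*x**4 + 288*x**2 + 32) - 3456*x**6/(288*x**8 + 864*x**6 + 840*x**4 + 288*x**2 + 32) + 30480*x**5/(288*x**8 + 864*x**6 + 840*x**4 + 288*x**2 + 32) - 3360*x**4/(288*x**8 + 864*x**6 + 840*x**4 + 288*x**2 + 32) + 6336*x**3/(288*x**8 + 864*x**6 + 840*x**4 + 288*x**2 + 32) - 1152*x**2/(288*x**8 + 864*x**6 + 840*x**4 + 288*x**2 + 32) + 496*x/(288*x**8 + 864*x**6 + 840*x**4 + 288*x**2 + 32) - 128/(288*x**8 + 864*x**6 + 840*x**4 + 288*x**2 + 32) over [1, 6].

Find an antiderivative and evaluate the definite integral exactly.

Integrate term by term and add the pieces.
F(x) = (1875*x**8 + 2952*x**6 - 384*x**5 + 1824*x**4 - 576*x**3 + 608*x**2 - 128*x + 80)/(96*x**4 + 144*x**2 + 32) is an antiderivative of f.
Check: d/dx[(1875*x**8 + 2952*x**6 - 384*x**5 + 1824*x**4 - 576*x**3 + 608*x**2 - 128*x + 80)/(96*x**4 + 144*x**2 + 32)] = (22500*x**11 + 68337*x**9 - 1152*x**8 + 68136*x**7 - 3456*x**6 + 30480*x**5 - 3360*x**4 + 6336*x**3 - 1152*x**2 + 496*x - 128)/(288*x**8 + 864*x**6 + 840*x**4 + 288*x**2 + 32), which equals f(x).
F(6) = 205392701/8102; F(1) = 6251/272.
Integral = F(6) - F(1) = 27908084535/1101872.

Antiderivative: F(x) = (1875*x**8 + 2952*x**6 - 384*x**5 + 1824*x**4 - 576*x**3 + 608*x**2 - 128*x + 80)/(96*x**4 + 144*x**2 + 32); value = 27908084535/1101872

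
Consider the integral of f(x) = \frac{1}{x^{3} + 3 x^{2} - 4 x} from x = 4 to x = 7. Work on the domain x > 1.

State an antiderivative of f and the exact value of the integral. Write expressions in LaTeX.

Factor the denominator (x \left(x - 1\right) \left(x + 4\right)) and decompose: f = \frac{1}{20 \left(x + 4\right)} + \frac{1}{5 \left(x - 1\right)} - \frac{1}{4 x}; each piece integrates to a log, atan, or power term.
F(x) = - \frac{\log{\left(x \right)}}{4} + \frac{\log{\left(x - 1 \right)}}{5} + \frac{\log{\left(x + 4 \right)}}{20} is an antiderivative of f.
Check: d/dx[- \frac{\log{\left(x \right)}}{4} + \frac{\log{\left(x - 1 \right)}}{5} + \frac{\log{\left(x + 4 \right)}}{20}] = \frac{1}{x^{3} + 3 x^{2} - 4 x} = f(x).
F(7) = - \frac{\log{\left(7 \right)}}{4} + \frac{\log{\left(11 \right)}}{20} + \frac{\log{\left(6 \right)}}{5}; F(4) = - \frac{\log{\left(4 \right)}}{4} + \frac{\log{\left(8 \right)}}{20} + \frac{\log{\left(3 \right)}}{5}.
Integral = F(7) - F(4) = - \frac{\log{\left(7 \right)}}{4} - \frac{\log{\left(3 \right)}}{5} - \frac{\log{\left(8 \right)}}{20} + \frac{\log{\left(11 \right)}}{20} + \frac{\log{\left(4 \right)}}{4} + \frac{\log{\left(6 \right)}}{5}.

Antiderivative: F(x) = - \frac{\log{\left(x \right)}}{4} + \frac{\log{\left(x - 1 \right)}}{5} + \frac{\log{\left(x + 4 \right)}}{20}; value = - \frac{\log{\left(7 \right)}}{4} - \frac{\log{\left(3 \right)}}{5} - \frac{\log{\left(8 \right)}}{20} + \frac{\log{\left(11 \right)}}{20} + \frac{\log{\left(4 \right)}}{4} + \frac{\log{\left(6 \right)}}{5}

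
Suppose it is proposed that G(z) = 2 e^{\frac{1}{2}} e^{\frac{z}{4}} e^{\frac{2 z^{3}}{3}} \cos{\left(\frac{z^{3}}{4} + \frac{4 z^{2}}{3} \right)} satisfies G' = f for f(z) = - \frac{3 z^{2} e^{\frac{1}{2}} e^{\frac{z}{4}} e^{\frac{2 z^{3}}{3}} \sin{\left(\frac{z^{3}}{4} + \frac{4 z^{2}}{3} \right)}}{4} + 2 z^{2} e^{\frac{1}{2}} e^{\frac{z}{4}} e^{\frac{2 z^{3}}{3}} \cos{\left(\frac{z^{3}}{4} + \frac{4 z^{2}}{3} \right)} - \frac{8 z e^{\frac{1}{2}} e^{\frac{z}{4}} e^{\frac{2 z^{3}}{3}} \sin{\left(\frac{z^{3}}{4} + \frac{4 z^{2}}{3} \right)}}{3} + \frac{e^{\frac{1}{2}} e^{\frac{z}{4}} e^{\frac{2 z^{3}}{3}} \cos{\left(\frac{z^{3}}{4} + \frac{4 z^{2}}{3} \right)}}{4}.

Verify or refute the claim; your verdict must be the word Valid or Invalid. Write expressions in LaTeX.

d/dz[G] = - \frac{3 z^{2} e^{\frac{1}{2}} e^{\frac{z}{4}} e^{\frac{2 z^{3}}{3}} \sin{\left(\frac{z^{3}}{4} + \frac{4 z^{2}}{3} \right)}}{2} + 4 z^{2} e^{\frac{1}{2}} e^{\frac{z}{4}} e^{\frac{2 z^{3}}{3}} \cos{\left(\frac{z^{3}}{4} + \frac{4 z^{2}}{3} \right)} - \frac{16 z e^{\frac{1}{2}} e^{\frac{z}{4}} e^{\frac{2 z^{3}}{3}} \sin{\left(\frac{z^{3}}{4} + \frac{4 z^{2}}{3} \right)}}{3} + \frac{e^{\frac{1}{2}} e^{\frac{z}{4}} e^{\frac{2 z^{3}}{3}} \cos{\left(\frac{z^{3}}{4} + \frac{4 z^{2}}{3} \right)}}{2}
d/dz[G] - f(z) = - \frac{3 z^{2} e^{\frac{1}{2}} e^{\frac{z}{4}} e^{\frac{2 z^{3}}{3}} \sin{\left(\frac{z^{3}}{4} + \frac{4 z^{2}}{3} \right)}}{4} + 2 z^{2} e^{\frac{1}{2}} e^{\frac{z}{4}} e^{\frac{2 z^{3}}{3}} \cos{\left(\frac{z^{3}}{4} + \frac{4 z^{2}}{3} \right)} - \frac{8 z e^{\frac{1}{2}} e^{\frac{z}{4}} e^{\frac{2 z^{3}}{3}} \sin{\left(\frac{z^{3}}{4} + \frac{4 z^{2}}{3} \right)}}{3} + \frac{e^{\frac{1}{2}} e^{\frac{z}{4}} e^{\frac{2 z^{3}}{3}} \cos{\left(\frac{z^{3}}{4} + \frac{4 z^{2}}{3} \right)}}{4} != 0.

Invalid: d/dz[G] - f = - \frac{3 z^{2} e^{\frac{1}{2}} e^{\frac{z}{4}} e^{\frac{2 z^{3}}{3}} \sin{\left(\frac{z^{3}}{4} + \frac{4 z^{2}}{3} \right)}}{4} + 2 z^{2} e^{\frac{1}{2}} e^{\frac{z}{4}} e^{\frac{2 z^{3}}{3}} \cos{\left(\frac{z^{3}}{4} + \frac{4 z^{2}}{3} \right)} - \frac{8 z e^{\frac{1}{2}} e^{\frac{z}{4}} e^{\frac{2 z^{3}}{3}} \sin{\left(\frac{z^{3}}{4} + \frac{4 z^{2}}{3} \right)}}{3} + \frac{e^{\frac{1}{2}} e^{\frac{z}{4}} e^{\frac{2 z^{3}}{3}} \cos{\left(\frac{z^{3}}{4} + \frac{4 z^{2}}{3} \right)}}{4}, which is not 0.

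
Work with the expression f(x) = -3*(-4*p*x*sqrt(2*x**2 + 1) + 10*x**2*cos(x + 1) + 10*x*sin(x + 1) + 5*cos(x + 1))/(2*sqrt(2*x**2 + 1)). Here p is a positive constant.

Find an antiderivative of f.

Differentiate the proposed F(x) back; it has to land on f(x) exactly.
Check: d/dx[3*(2*p*x**2 - 5*sqrt(2*x**2 + 1)*sin(x + 1))/2] = (12*p*x*sqrt(2*x**2 + 1) - 30*x**2*cos(x + 1) - 30*x*sin(x + 1) - 15*cos(x + 1))/(2*sqrt(2*x**2 + 1)), which equals f(x).

An antiderivative is F(x) = 3*(2*p*x**2 - 5*sqrt(2*x**2 + 1)*sin(x + 1))/2.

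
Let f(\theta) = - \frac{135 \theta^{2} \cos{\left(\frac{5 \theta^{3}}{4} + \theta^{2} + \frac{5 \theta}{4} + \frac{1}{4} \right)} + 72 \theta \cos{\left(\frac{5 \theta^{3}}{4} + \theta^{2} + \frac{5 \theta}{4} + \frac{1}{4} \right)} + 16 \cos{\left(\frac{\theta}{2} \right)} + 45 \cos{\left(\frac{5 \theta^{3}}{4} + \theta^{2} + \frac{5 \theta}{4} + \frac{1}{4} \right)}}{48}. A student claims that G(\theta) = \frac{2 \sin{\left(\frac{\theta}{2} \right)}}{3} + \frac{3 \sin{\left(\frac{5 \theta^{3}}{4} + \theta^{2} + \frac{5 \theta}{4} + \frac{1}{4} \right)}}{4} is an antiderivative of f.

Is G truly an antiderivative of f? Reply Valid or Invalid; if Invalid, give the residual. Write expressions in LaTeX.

Invalid: d/d\theta[G] - f = \frac{45 \theta^{2} \cos{\left(\frac{5 \theta^{3}}{4} + \theta^{2} + \frac{5 \theta}{4} + \frac{1}{4} \right)}}{8} + 3 \theta \cos{\left(\frac{5 \theta^{3}}{4} + \theta^{2} + \frac{5 \theta}{4} + \frac{1}{4} \right)} + \frac{2 \cos{\left(\frac{\theta}{2} \right)}}{3} + \frac{15 \cos{\left(\frac{5 \theta^{3}}{4} + \theta^{2} + \frac{5 \theta}{4} + \frac{1}{4} \right)}}{8}, which is not 0.

d/d\theta[G] = \frac{45 \theta^{2} \cos{\left(\frac{5 \theta^{3}}{4} + \theta^{2} + \frac{5 \theta}{4} + \frac{1}{4} \right)}}{16} + \frac{3 \theta \cos{\left(\frac{5 \theta^{3}}{4} + \theta^{2} + \frac{5 \theta}{4} + \frac{1}{4} \right)}}{2} + \frac{\cos{\left(\frac{\theta}{2} \right)}}{3} + \frac{15 \cos{\left(\frac{5 \theta^{3}}{4} + \theta^{2} + \frac{5 \theta}{4} + \frac{1}{4} \right)}}{16}
d/d\theta[G] - f(\theta) = \frac{45 \theta^{2} \cos{\left(\frac{5 \theta^{3}}{4} + \theta^{2} + \frac{5 \theta}{4} + \frac{1}{4} \right)}}{8} + 3 \theta \cos{\left(\frac{5 \theta^{3}}{4} + \theta^{2} + \frac{5 \theta}{4} + \frac{1}{4} \right)} + \frac{2 \cos{\left(\frac{\theta}{2} \right)}}{3} + \frac{15 \cos{\left(\frac{5 \theta^{3}}{4} + \theta^{2} + \frac{5 \theta}{4} + \frac{1}{4} \right)}}{8} != 0.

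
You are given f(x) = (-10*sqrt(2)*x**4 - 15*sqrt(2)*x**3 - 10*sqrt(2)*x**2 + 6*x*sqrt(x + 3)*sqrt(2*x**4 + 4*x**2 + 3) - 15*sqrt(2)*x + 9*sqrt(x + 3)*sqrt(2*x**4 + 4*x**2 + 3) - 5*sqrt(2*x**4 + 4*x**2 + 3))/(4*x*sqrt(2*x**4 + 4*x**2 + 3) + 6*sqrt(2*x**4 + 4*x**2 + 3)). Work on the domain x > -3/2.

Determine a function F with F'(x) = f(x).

An antiderivative is F(x) = (8*x*sqrt(x + 3) + 24*sqrt(x + 3) - 5*sqrt(2)*sqrt(2*x**4 + 4*x**2 + 3) - 10*log(x + 3/2))/8.

Check any antiderivative F(x) by computing F'(x) and comparing it with f(x).
Check: d/dx[(8*x*sqrt(x + 3) + 24*sqrt(x + 3) - 5*sqrt(2)*sqrt(2*x**4 + 4*x**2 + 3) - 10*log(x + 3/2))/8] = (-10*sqrt(2)*x**4*sqrt(x + 3) - 15*sqrt(2)*x**3*sqrt(x + 3) - 10*sqrt(2)*x**2*sqrt(x + 3) + 6*x**2*sqrt(2*x**4 + 4*x**2 + 3) - 15*sqrt(2)*x*sqrt(x + 3) + 27*x*sqrt(2*x**4 + 4*x**2 + 3) - 5*sqrt(x + 3)*sqrt(2*x**4 + 4*x**2 + 3) + 27*sqrt(2*x**4 + 4*x**2 + 3))/(4*x*sqrt(x + 3)*sqrt(2*x**4 + 4*x**2 + 3) + 6*sqrt(x + 3)*sqrt(2*x**4 + 4*x**2 + 3)), which equals f(x).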